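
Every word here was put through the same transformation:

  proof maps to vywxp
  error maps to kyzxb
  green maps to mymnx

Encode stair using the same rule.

In proof: p→v is +6, r→y is +7, o→w is +8, o→x is +9 — the shift increases by 1 each position. Letter i (0-indexed) is shifted by i+6, so successive shifts are 6, 7, 8, ….
For stair: s+6=y, t+7=a, a+8=i, i+9=r, r+10=b.

yairb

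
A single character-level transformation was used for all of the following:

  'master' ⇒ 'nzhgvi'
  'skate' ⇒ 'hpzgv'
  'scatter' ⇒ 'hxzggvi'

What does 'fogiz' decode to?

This is the alphabet-reversal cipher (Atbash): a becomes z, b becomes y, etc.
Reversing it on fogiz: f↔u, o↔l, g↔t, i↔r, z↔a.

ultra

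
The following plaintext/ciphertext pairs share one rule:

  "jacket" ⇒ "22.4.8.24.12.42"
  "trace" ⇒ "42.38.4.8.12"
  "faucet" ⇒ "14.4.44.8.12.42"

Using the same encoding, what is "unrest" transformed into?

44.30.38.12.40.42

j(#10)→22 and a(#1)→4: differences scale by 2, so n = 2·pos + 2. The formula is n = 2×(alphabet index, a=1) + 2.
For unrest: u=21→44, n=14→30, r=18→38, e=5→12, s=19→40, t=20→42.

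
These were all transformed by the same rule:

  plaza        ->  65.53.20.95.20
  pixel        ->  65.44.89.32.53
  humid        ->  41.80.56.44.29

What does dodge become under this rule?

The formula is n = 3×(alphabet index, a=1) + 17.
Applying it to dodge: d=4→29, o=15→62, d=4→29, g=7→38, e=5→32.

29.62.29.38.32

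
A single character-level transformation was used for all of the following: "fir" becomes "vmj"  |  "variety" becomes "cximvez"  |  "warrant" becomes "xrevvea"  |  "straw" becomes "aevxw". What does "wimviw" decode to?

series

The output letters match the input read backwards, each shifted +4: fir reversed is rif. The word is reversed, then every letter is shifted forward by 4.
Undoing it on wimviw: shift back: w−4=s, i−4=e, m−4=i, v−4=r, i−4=e, w−4=s → seires; then reverse → series.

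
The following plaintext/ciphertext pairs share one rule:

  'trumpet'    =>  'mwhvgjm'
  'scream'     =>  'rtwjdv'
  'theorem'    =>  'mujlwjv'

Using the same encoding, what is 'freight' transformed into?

This is an affine cipher: with a=0,…,z=25, each position x becomes (21x+3) mod 26.
For freight: f(5)→21·5+3≡4=e; r(17)→21·17+3≡22=w; e(4)→21·4+3≡9=j; i(8)→21·8+3≡15=p; g(6)→21·6+3≡25=z; h(7)→21·7+3≡20=u; t(19)→21·19+3≡12=m (all mod 26).

ewjpzum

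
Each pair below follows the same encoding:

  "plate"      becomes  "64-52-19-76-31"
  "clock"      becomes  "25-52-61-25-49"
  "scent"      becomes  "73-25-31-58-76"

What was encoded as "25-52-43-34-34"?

cliff

p(#16)→64 and l(#12)→52: differences scale by 3, so n = 3·pos + 16. The formula is n = 3×(alphabet index, a=1) + 16.
Reversing it on 25-52-43-34-34: 25→(25−16)÷3=3=c, 52→(52−16)÷3=12=l, 43→(43−16)÷3=9=i, 34→(34−16)÷3=6=f, 34→(34−16)÷3=6=f.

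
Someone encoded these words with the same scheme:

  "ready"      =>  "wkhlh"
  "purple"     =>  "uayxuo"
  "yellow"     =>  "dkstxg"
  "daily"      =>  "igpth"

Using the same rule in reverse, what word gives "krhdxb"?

In ready: r→w is +5, e→k is +6, a→h is +7, d→l is +8 — the shift increases by 1 each position. Letter i (0-indexed) is shifted by i+5, so successive shifts are 5, 6, 7, ….
Decoding krhdxb: k−5=f, r−6=l, h−7=a, d−8=v, x−9=o, b−10=r.

flavor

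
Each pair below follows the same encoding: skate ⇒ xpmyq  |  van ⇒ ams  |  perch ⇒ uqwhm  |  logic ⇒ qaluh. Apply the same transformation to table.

ymgqq

The shift depends on letter class: consonant s→x is +5, but vowel a→m is +12. Vowels shift forward by 12 and consonants shift forward by 5.
On table: t(cons)+5=y, a(vowel)+12=m, b(cons)+5=g, l(cons)+5=q, e(vowel)+12=q.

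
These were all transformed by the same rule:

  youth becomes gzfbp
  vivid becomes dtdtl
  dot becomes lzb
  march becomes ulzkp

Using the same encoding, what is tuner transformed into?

bfvpz

The shift depends on letter class: consonant y→g is +8, but vowel o→z is +11. The rule splits by letter class: vowels +11, consonants +8.
On tuner: t(cons)+8=b, u(vowel)+11=f, n(cons)+8=v, e(vowel)+11=p, r(cons)+8=z.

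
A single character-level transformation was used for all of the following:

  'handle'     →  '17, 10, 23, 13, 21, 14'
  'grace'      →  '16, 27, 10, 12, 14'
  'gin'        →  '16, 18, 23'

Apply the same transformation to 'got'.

16, 24, 29

Letters become their 1-based position plus 9 (so a→10, b→11, …).
For got: g=7→16, o=15→24, t=20→29.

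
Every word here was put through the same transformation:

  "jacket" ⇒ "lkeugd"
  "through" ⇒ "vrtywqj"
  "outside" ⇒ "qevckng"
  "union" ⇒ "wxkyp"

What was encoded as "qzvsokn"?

It's a Vigenère-style cipher with numeric key [2,10]: position i shifts by key[i mod 2].
Undoing it on qzvsokn: q−2=o, z−10=p, v−2=t, s−10=i, o−2=m, k−10=a, n−2=l.

optimal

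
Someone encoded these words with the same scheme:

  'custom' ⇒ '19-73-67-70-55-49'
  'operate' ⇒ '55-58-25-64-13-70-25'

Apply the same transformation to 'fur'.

With a=1..z=26, the number is 3·pos + 10.
For fur: f=6→28, u=21→73, r=18→64.

28-73-64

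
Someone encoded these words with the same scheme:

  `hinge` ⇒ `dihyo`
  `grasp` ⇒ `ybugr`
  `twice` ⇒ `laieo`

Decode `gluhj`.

stand

Each letter's alphabet position (a=0..z=25) is mapped through 5·x+20 mod 26 — an affine cipher.
Decoding gluhj: g(6)→21·(6−20)≡18=s; l(11)→21·(11−20)≡19=t; u(20)→21·(20−20)≡0=a; h(7)→21·(7−20)≡13=n; j(9)→21·(9−20)≡3=d (all mod 26).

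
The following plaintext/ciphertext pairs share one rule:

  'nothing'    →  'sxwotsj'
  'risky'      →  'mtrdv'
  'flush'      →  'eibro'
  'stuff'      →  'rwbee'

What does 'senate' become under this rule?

rzsfwz

Treating letters as 0–25, the rule is x ↦ 5x + 5 (mod 26).
Applying it to senate: s(18)→5·18+5≡17=r; e(4)→5·4+5≡25=z; n(13)→5·13+5≡18=s; a(0)→5·0+5≡5=f; t(19)→5·19+5≡22=w; e(4)→5·4+5≡25=z (all mod 26).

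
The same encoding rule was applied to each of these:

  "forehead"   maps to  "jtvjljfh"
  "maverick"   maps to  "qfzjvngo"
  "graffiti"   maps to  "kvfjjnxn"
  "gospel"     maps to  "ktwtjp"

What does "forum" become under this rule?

Vowels shift forward by 5 and consonants shift forward by 4.
Applying it to forum: f(cons)+4=j, o(vowel)+5=t, r(cons)+4=v, u(vowel)+5=z, m(cons)+4=q.

jtvzq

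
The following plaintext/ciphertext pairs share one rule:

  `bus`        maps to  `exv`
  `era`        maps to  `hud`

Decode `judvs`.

Every letter moves 3 places later in the alphabet, wrapping around z→a.
Decoding judvs: j−3=g, u−3=r, d−3=a, v−3=s, s−3=p.

grasp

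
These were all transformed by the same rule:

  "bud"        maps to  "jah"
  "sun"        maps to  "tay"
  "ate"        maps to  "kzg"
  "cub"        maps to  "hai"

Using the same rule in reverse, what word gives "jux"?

Read the word backwards and shift each letter +6.
Reversing it on jux: shift back: j−6=d, u−6=o, x−6=r → dor; then reverse → rod.

rod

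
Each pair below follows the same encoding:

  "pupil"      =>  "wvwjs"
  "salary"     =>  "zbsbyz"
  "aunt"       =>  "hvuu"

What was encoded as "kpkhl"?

dodge

Shifts by position in pupil: pos 0: p→w (+7), pos 1: u→v (+1), pos 2: p→w (+7), pos 3: i→j (+1) — repeating every 2. A repeating key of period 2 is used — shifts +7, +1 over and over.
Decoding kpkhl: k−7=d, p−1=o, k−7=d, h−1=g, l−7=e.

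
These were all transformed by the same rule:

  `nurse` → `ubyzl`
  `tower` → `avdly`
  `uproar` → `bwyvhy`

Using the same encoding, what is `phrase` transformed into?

woyhzl

It's a constant shift of +7 (ROT7).
Applying it to phrase: p+7=w, h+7=o, r+7=y, a+7=h, s+7=z, e+7=l.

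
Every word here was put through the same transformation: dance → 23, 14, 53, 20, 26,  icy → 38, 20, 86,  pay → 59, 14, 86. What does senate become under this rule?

d(#4)→23 and a(#1)→14: differences scale by 3, so n = 3·pos + 11. The formula is n = 3×(alphabet index, a=1) + 11.
For senate: s=19→68, e=5→26, n=14→53, a=1→14, t=20→71, e=5→26.

68, 26, 53, 14, 71, 26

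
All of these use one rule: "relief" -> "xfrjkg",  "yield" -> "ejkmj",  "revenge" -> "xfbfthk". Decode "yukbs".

A repeating key of period 2 is used — shifts +6, +1 over and over.
Decoding yukbs: y−6=s, u−1=t, k−6=e, b−1=a, s−6=m.

steam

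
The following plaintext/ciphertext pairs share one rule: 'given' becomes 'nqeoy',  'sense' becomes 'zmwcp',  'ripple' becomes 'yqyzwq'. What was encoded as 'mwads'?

forth

The shift increases by 1 at each position, starting from +7: 7, 8, 9, ….
Reversing it on mwads: m−7=f, w−8=o, a−9=r, d−10=t, s−11=h.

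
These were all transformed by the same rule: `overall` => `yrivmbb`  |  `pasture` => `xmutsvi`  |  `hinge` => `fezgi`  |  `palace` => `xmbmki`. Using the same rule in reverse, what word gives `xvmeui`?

praise

Each letter's alphabet position (a=0..z=25) is mapped through 25·x+12 mod 26 — an affine cipher.
Undoing it on xvmeui: x(23)→25·(23−12)≡15=p; v(21)→25·(21−12)≡17=r; m(12)→25·(12−12)≡0=a; e(4)→25·(4−12)≡8=i; u(20)→25·(20−12)≡18=s; i(8)→25·(8−12)≡4=e (all mod 26).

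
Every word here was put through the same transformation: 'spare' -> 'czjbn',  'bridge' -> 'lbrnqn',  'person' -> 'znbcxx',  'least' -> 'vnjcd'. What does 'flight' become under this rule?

pvrqrd

Vowels shift forward by 9 and consonants shift forward by 10.
For flight: f(cons)+10=p, l(cons)+10=v, i(vowel)+9=r, g(cons)+10=q, h(cons)+10=r, t(cons)+10=d.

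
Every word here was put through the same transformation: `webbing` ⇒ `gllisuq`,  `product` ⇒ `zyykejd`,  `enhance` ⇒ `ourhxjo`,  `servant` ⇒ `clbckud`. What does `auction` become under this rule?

kbmasvx

Shifts by position in webbing: pos 0: w→g (+10), pos 1: e→l (+7), pos 2: b→l (+10), pos 3: b→i (+7) — repeating every 2. It's a Vigenère-style cipher with numeric key [10,7]: position i shifts by key[i mod 2].
For auction: a+10=k, u+7=b, c+10=m, t+7=a, i+10=s, o+7=v, n+10=x.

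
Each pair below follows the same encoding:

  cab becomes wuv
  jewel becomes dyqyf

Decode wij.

cop

Compare letters: c→w is +20, a→u is +20, b→v is +20 — a constant shift. This is a Caesar cipher with shift 20.
Decoding wij: w−20=c, i−20=o, j−20=p.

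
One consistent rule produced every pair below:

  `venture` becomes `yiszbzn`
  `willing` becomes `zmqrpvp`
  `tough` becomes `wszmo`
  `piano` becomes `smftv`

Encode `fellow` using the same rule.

iiqrve

In venture: v→y is +3, e→i is +4, n→s is +5, t→z is +6 — the shift increases by 1 each position. Letter i (0-indexed) is shifted by i+3, so successive shifts are 3, 4, 5, ….
On fellow: f+3=i, e+4=i, l+5=q, l+6=r, o+7=v, w+8=e.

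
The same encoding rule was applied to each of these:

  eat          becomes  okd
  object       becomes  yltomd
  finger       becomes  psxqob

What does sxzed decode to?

input

This is a Caesar cipher with shift 10.
Decoding sxzed: s−10=i, x−10=n, z−10=p, e−10=u, d−10=t.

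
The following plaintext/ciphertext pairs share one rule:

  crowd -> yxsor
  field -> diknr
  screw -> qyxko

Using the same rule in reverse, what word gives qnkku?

sleek

c(2)→y(24) and r(17)→x(23) fit y≡19x+12 (mod 26); the inverse of 19 mod 26 is 11. This is an affine cipher: with a=0,…,z=25, each position x becomes (19x+12) mod 26.
Undoing it on qnkku: q(16)→11·(16−12)≡18=s; n(13)→11·(13−12)≡11=l; k(10)→11·(10−12)≡4=e; k(10)→11·(10−12)≡4=e; u(20)→11·(20−12)≡10=k (all mod 26).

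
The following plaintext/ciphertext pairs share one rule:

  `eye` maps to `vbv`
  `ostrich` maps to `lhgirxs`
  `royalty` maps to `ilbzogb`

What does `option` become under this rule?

Each pair mirrors across the alphabet (e↔v, y↔b, e↔v): positions sum to 25. Letters are reflected about the middle of the alphabet (position → 25−position): Atbash.
For option: o↔l, p↔k, t↔g, i↔r, o↔l, n↔m.

lkgrlm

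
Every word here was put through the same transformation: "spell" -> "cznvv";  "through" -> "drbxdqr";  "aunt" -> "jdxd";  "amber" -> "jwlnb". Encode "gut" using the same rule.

qdd

The shift depends on letter class: consonant s→c is +10, but vowel e→n is +9. Two shifts are in play — +9 for a/e/i/o/u, +10 for every other letter.
On gut: g(cons)+10=q, u(vowel)+9=d, t(cons)+10=d.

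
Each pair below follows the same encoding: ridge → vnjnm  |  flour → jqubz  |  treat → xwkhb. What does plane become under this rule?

tqgum

In ridge: r→v is +4, i→n is +5, d→j is +6, g→n is +7 — the shift increases by 1 each position. Letter i (0-indexed) is shifted by i+4, so successive shifts are 4, 5, 6, ….
Applying it to plane: p+4=t, l+5=q, a+6=g, n+7=u, e+8=m.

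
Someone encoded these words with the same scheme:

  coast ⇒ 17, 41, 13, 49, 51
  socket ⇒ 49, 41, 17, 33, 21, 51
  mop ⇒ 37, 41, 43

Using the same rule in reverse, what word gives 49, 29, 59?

six

c(#3)→17 and o(#15)→41: differences scale by 2, so n = 2·pos + 11. The formula is n = 2×(alphabet index, a=1) + 11.
Reversing it on 49, 29, 59: 49→(49−11)÷2=19=s, 29→(29−11)÷2=9=i, 59→(59−11)÷2=24=x.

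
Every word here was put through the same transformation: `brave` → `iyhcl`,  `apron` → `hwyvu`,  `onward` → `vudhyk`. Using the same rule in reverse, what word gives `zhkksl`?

saddle

Compare letters: b→i is +7, r→y is +7, a→h is +7 — a constant shift. Every letter moves 7 places later in the alphabet, wrapping around z→a.
Reversing it on zhkksl: z−7=s, h−7=a, k−7=d, k−7=d, s−7=l, l−7=e.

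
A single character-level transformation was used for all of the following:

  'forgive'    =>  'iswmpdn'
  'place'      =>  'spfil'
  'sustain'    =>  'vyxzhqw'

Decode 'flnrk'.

In forgive: f→i is +3, o→s is +4, r→w is +5, g→m is +6 — the shift increases by 1 each position. Each letter shifts forward by (position + 3), i.e. 3, 4, 5, … — the shift grows by one for each successive letter.
Decoding flnrk: f−3=c, l−4=h, n−5=i, r−6=l, k−7=d.

child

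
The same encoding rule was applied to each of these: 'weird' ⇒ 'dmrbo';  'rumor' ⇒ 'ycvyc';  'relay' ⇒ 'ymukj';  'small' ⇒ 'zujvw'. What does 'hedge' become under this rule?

ommqp

In weird: w→d is +7, e→m is +8, i→r is +9, r→b is +10 — the shift increases by 1 each position. The shift increases by 1 at each position, starting from +7: 7, 8, 9, ….
Applying it to hedge: h+7=o, e+8=m, d+9=m, g+10=q, e+11=p.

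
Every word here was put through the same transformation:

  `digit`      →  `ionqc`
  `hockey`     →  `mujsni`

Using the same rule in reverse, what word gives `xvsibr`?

splash

In digit: d→i is +5, i→o is +6, g→n is +7, i→q is +8 — the shift increases by 1 each position. Each letter shifts forward by (position + 5), i.e. 5, 6, 7, … — the shift grows by one for each successive letter.
Undoing it on xvsibr: x−5=s, v−6=p, s−7=l, i−8=a, b−9=s, r−10=h.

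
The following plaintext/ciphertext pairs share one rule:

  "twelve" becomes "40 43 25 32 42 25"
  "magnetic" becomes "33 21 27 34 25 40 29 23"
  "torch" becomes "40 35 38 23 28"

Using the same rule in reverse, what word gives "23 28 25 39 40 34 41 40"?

Each letter is replaced by its alphabet position (a=1..z=26) + 20.
Decoding 23 28 25 39 40 34 41 40: 23→(23−20)÷1=3=c, 28→(28−20)÷1=8=h, 25→(25−20)÷1=5=e, 39→(39−20)÷1=19=s, 40→(40−20)÷1=20=t, 34→(34−20)÷1=14=n, 41→(41−20)÷1=21=u, 40→(40−20)÷1=20=t.

chestnut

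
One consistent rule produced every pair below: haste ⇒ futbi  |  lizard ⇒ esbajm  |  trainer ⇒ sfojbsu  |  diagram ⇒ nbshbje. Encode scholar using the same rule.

sbmpidt

Read the word backwards and shift each letter +1.
Applying it to scholar: reverse → ralohcs; then shift: r+1=s, a+1=b, l+1=m, o+1=p, h+1=i, c+1=d, s+1=t.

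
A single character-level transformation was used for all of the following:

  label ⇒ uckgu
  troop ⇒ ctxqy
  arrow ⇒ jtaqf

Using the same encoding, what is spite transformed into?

Shifts by position in label: pos 0: l→u (+9), pos 1: a→c (+2), pos 2: b→k (+9), pos 3: e→g (+2) — repeating every 2. A repeating key of period 2 is used — shifts +9, +2 over and over.
For spite: s+9=b, p+2=r, i+9=r, t+2=v, e+9=n.

brrvn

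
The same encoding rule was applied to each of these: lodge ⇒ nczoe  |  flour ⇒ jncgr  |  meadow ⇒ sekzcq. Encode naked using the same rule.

Treating letters as 0–25, the rule is x ↦ 5x + 10 (mod 26).
Applying it to naked: n(13)→5·13+10≡23=x; a(0)→5·0+10≡10=k; k(10)→5·10+10≡8=i; e(4)→5·4+10≡4=e; d(3)→5·3+10≡25=z (all mod 26).

xkiez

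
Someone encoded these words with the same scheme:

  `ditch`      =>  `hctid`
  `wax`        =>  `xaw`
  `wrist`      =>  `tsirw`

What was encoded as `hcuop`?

The output letters match the input read backwards: ditch reversed is hctid. The word is simply reversed.
Reversing it on hcuop: then reverse → pouch.

pouch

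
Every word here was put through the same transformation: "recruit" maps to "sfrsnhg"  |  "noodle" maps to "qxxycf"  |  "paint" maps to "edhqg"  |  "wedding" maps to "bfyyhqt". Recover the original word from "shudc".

rival

r(17)→s(18) and e(4)→f(5) fit y≡7x+3 (mod 26); the inverse of 7 mod 26 is 15. This is an affine cipher: with a=0,…,z=25, each position x becomes (7x+3) mod 26.
Reversing it on shudc: s(18)→15·(18−3)≡17=r; h(7)→15·(7−3)≡8=i; u(20)→15·(20−3)≡21=v; d(3)→15·(3−3)≡0=a; c(2)→15·(2−3)≡11=l (all mod 26).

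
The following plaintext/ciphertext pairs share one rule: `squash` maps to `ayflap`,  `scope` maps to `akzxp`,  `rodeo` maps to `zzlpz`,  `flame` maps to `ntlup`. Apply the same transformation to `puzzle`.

xfhhtp

The shift depends on letter class: consonant s→a is +8, but vowel u→f is +11. Two shifts are in play — +11 for a/e/i/o/u, +8 for every other letter.
On puzzle: p(cons)+8=x, u(vowel)+11=f, z(cons)+8=h, z(cons)+8=h, l(cons)+8=t, e(vowel)+11=p.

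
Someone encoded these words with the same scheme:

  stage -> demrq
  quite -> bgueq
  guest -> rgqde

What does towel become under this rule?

The shift depends on letter class: consonant s→d is +11, but vowel a→m is +12. Two shifts are in play — +12 for a/e/i/o/u, +11 for every other letter.
Applying it to towel: t(cons)+11=e, o(vowel)+12=a, w(cons)+11=h, e(vowel)+12=q, l(cons)+11=w.

eahqw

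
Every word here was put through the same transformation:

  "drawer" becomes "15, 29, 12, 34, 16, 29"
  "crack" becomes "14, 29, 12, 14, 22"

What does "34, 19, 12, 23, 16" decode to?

d is letter #4 and maps to 15: an offset of 11. Each letter is replaced by its alphabet position (a=1..z=26) + 11.
Undoing it on 34, 19, 12, 23, 16: 34→(34−11)÷1=23=w, 19→(19−11)÷1=8=h, 12→(12−11)÷1=1=a, 23→(23−11)÷1=12=l, 16→(16−11)÷1=5=e.

whale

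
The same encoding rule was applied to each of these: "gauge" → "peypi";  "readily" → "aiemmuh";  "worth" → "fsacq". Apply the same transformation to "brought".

kasypqc

The shift depends on letter class: consonant g→p is +9, but vowel a→e is +4. The rule splits by letter class: vowels +4, consonants +9.
For brought: b(cons)+9=k, r(cons)+9=a, o(vowel)+4=s, u(vowel)+4=y, g(cons)+9=p, h(cons)+9=q, t(cons)+9=c.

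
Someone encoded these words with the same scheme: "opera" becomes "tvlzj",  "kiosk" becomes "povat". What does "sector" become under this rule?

xkjbxb

In opera: o→t is +5, p→v is +6, e→l is +7, r→z is +8 — the shift increases by 1 each position. Each letter shifts forward by (position + 5), i.e. 5, 6, 7, … — the shift grows by one for each successive letter.
For sector: s+5=x, e+6=k, c+7=j, t+8=b, o+9=x, r+10=b.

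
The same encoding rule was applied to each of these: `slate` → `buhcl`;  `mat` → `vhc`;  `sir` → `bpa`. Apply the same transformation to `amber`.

hvkla

Vowels shift forward by 7 and consonants shift forward by 9.
On amber: a(vowel)+7=h, m(cons)+9=v, b(cons)+9=k, e(vowel)+7=l, r(cons)+9=a.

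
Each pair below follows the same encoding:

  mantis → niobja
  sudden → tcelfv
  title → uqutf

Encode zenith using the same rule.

A repeating key of period 2 is used — shifts +1, +8 over and over.
Applying it to zenith: z+1=a, e+8=m, n+1=o, i+8=q, t+1=u, h+8=p.

amoqup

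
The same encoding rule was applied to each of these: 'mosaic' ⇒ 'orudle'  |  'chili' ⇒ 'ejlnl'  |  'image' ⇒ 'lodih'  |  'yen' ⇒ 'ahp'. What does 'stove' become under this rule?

uvrxh

The shift depends on letter class: consonant m→o is +2, but vowel o→r is +3. The rule splits by letter class: vowels +3, consonants +2.
For stove: s(cons)+2=u, t(cons)+2=v, o(vowel)+3=r, v(cons)+2=x, e(vowel)+3=h.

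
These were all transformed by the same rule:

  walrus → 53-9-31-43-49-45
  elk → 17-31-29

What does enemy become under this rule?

Each letter becomes 2×(its alphabet position, a=1..z=26) + 7.
For enemy: e=5→17, n=14→35, e=5→17, m=13→33, y=25→57.

17-35-17-33-57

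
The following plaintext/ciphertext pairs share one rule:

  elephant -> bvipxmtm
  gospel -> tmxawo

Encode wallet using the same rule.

The output letters match the input read backwards, each shifted +8: elephant reversed is tnahpele. The word is reversed, then every letter is shifted forward by 8.
For wallet: reverse → tellaw; then shift: t+8=b, e+8=m, l+8=t, l+8=t, a+8=i, w+8=e.

bmttie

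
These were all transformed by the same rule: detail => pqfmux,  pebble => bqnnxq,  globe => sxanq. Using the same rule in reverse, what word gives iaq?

Compare letters: d→p is +12, e→q is +12, t→f is +12 — a constant shift. This is a Caesar cipher with shift 12.
Reversing it on iaq: i−12=w, a−12=o, q−12=e.

woe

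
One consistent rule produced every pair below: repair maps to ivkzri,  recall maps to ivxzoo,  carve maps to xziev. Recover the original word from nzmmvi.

manner

Each pair mirrors across the alphabet (r↔i, e↔v, p↔k): positions sum to 25. This is the alphabet-reversal cipher (Atbash): a becomes z, b becomes y, etc.
Decoding nzmmvi: n↔m, z↔a, m↔n, m↔n, v↔e, i↔r.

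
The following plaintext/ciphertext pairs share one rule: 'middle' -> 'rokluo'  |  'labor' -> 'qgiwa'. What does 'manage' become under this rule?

In middle: m→r is +5, i→o is +6, d→k is +7, d→l is +8 — the shift increases by 1 each position. Each letter shifts forward by (position + 5), i.e. 5, 6, 7, … — the shift grows by one for each successive letter.
On manage: m+5=r, a+6=g, n+7=u, a+8=i, g+9=p, e+10=o.

rguipo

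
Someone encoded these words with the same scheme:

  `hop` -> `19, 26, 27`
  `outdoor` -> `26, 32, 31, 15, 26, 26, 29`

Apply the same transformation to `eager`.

h is letter #8 and maps to 19: an offset of 11. Letters become their 1-based position plus 11 (so a→12, b→13, …).
For eager: e=5→16, a=1→12, g=7→18, e=5→16, r=18→29.

16, 12, 18, 16, 29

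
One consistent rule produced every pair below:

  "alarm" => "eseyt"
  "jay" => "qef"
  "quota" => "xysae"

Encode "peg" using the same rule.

win

The shift depends on letter class: consonant l→s is +7, but vowel a→e is +4. Two shifts are in play — +4 for a/e/i/o/u, +7 for every other letter.
On peg: p(cons)+7=w, e(vowel)+4=i, g(cons)+7=n.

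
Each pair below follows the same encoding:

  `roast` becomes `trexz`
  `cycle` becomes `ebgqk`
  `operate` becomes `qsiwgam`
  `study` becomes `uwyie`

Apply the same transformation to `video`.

xlhju

In roast: r→t is +2, o→r is +3, a→e is +4, s→x is +5 — the shift increases by 1 each position. Letter i (0-indexed) is shifted by i+2, so successive shifts are 2, 3, 4, ….
Applying it to video: v+2=x, i+3=l, d+4=h, e+5=j, o+6=u.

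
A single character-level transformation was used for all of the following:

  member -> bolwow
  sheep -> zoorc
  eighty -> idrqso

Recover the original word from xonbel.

burden

The output letters match the input read backwards, each shifted +10: member reversed is rebmem. Read the word backwards and shift each letter +10.
Decoding xonbel: shift back: x−10=n, o−10=e, n−10=d, b−10=r, e−10=u, l−10=b → nedrub; then reverse → burden.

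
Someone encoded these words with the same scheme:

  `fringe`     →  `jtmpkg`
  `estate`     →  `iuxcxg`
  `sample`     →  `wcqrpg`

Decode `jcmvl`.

Shifts by position in fringe: pos 0: f→j (+4), pos 1: r→t (+2), pos 2: i→m (+4), pos 3: n→p (+2) — repeating every 2. The shifts repeat in a cycle of length 2: positions 0,1,… shift by +4, +2, then the pattern repeats.
Decoding jcmvl: j−4=f, c−2=a, m−4=i, v−2=t, l−4=h.

faith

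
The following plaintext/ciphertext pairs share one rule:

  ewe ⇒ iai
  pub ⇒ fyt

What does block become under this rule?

ogspf

Two steps: reverse the string, then apply a Caesar shift of +4.
On block: reverse → kcolb; then shift: k+4=o, c+4=g, o+4=s, l+4=p, b+4=f.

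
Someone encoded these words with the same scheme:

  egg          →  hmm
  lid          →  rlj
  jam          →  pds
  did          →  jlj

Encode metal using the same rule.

shzdr

The shift depends on letter class: consonant g→m is +6, but vowel e→h is +3. Two shifts are in play — +3 for a/e/i/o/u, +6 for every other letter.
For metal: m(cons)+6=s, e(vowel)+3=h, t(cons)+6=z, a(vowel)+3=d, l(cons)+6=r.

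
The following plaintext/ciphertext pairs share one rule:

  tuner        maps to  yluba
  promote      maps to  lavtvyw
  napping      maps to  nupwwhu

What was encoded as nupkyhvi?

boarding

The output letters match the input read backwards, each shifted +7: tuner reversed is renut. Two steps: reverse the string, then apply a Caesar shift of +7.
Decoding nupkyhvi: shift back: n−7=g, u−7=n, p−7=i, k−7=d, y−7=r, h−7=a, v−7=o, i−7=b → gnidraob; then reverse → boarding.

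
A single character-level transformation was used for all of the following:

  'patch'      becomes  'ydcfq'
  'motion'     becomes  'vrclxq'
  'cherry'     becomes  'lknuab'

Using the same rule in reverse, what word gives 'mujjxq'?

dragon

Shifts by position in patch: pos 0: p→y (+9), pos 1: a→d (+3), pos 2: t→c (+9), pos 3: c→f (+3) — repeating every 2. A repeating key of period 2 is used — shifts +9, +3 over and over.
Undoing it on mujjxq: m−9=d, u−3=r, j−9=a, j−3=g, x−9=o, q−3=n.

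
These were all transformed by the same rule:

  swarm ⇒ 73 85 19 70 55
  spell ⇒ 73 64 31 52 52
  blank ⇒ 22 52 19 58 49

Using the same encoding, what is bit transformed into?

s(#19)→73 and w(#23)→85: differences scale by 3, so n = 3·pos + 16. The formula is n = 3×(alphabet index, a=1) + 16.
For bit: b=2→22, i=9→43, t=20→76.

22 43 76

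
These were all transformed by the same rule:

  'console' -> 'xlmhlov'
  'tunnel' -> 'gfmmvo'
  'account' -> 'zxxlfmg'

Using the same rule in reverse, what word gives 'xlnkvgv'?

compete

Letters are reflected about the middle of the alphabet (position → 25−position): Atbash.
Undoing it on xlnkvgv: x↔c, l↔o, n↔m, k↔p, v↔e, g↔t, v↔e.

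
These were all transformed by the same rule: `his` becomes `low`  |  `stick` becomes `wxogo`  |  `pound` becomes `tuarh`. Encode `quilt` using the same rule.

uaopx

The shift depends on letter class: consonant h→l is +4, but vowel i→o is +6. Two shifts are in play — +6 for a/e/i/o/u, +4 for every other letter.
Applying it to quilt: q(cons)+4=u, u(vowel)+6=a, i(vowel)+6=o, l(cons)+4=p, t(cons)+4=x.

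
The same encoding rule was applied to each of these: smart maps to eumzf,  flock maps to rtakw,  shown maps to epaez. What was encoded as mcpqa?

audio

Shifts by position in smart: pos 0: s→e (+12), pos 1: m→u (+8), pos 2: a→m (+12), pos 3: r→z (+8) — repeating every 2. A repeating key of period 2 is used — shifts +12, +8 over and over.
Reversing it on mcpqa: m−12=a, c−8=u, p−12=d, q−8=i, a−12=o.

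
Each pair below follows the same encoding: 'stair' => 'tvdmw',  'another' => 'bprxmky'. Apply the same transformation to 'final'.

gkqeq

In stair: s→t is +1, t→v is +2, a→d is +3, i→m is +4 — the shift increases by 1 each position. Letter i (0-indexed) is shifted by i+1, so successive shifts are 1, 2, 3, ….
On final: f+1=g, i+2=k, n+3=q, a+4=e, l+5=q.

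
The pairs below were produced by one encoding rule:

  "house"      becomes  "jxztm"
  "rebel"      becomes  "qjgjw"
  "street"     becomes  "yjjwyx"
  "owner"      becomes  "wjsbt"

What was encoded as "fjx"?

sea

The output letters match the input read backwards, each shifted +5: house reversed is esuoh. The word is reversed, then every letter is shifted forward by 5.
Decoding fjx: shift back: f−5=a, j−5=e, x−5=s → aes; then reverse → sea.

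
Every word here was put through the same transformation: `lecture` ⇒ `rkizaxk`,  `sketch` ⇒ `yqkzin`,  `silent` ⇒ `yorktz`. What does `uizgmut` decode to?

Compare letters: l→r is +6, e→k is +6, c→i is +6 — a constant shift. This is a Caesar cipher with shift 6.
Reversing it on uizgmut: u−6=o, i−6=c, z−6=t, g−6=a, m−6=g, u−6=o, t−6=n.

octagon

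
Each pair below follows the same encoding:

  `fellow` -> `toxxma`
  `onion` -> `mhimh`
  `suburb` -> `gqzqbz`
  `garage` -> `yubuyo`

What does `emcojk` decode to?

comedy

f(5)→t(19) and e(4)→o(14) fit y≡5x+20 (mod 26); the inverse of 5 mod 26 is 21. Each letter's alphabet position (a=0..z=25) is mapped through 5·x+20 mod 26 — an affine cipher.
Decoding emcojk: e(4)→21·(4−20)≡2=c; m(12)→21·(12−20)≡14=o; c(2)→21·(2−20)≡12=m; o(14)→21·(14−20)≡4=e; j(9)→21·(9−20)≡3=d; k(10)→21·(10−20)≡24=y (all mod 26).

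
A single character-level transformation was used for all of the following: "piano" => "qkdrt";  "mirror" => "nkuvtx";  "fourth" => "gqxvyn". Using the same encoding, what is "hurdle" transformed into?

In piano: p→q is +1, i→k is +2, a→d is +3, n→r is +4 — the shift increases by 1 each position. Each letter shifts forward by (position + 1), i.e. 1, 2, 3, … — the shift grows by one for each successive letter.
Applying it to hurdle: h+1=i, u+2=w, r+3=u, d+4=h, l+5=q, e+6=k.

iwuhqk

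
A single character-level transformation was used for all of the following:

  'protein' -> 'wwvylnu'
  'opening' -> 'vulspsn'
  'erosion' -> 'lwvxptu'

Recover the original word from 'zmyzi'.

Shifts by position in protein: pos 0: p→w (+7), pos 1: r→w (+5), pos 2: o→v (+7), pos 3: t→y (+5) — repeating every 2. The shifts repeat in a cycle of length 2: positions 0,1,… shift by +7, +5, then the pattern repeats.
Decoding zmyzi: z−7=s, m−5=h, y−7=r, z−5=u, i−7=b.

shrub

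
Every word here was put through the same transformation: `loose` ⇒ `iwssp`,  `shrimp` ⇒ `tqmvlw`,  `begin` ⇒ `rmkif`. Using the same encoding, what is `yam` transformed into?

The output letters match the input read backwards, each shifted +4: loose reversed is esool. The word is reversed, then every letter is shifted forward by 4.
For yam: reverse → may; then shift: m+4=q, a+4=e, y+4=c.

qec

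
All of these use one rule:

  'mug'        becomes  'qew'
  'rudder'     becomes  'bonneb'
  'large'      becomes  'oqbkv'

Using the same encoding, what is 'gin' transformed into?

The output letters match the input read backwards, each shifted +10: mug reversed is gum. The word is reversed, then every letter is shifted forward by 10.
Applying it to gin: reverse → nig; then shift: n+10=x, i+10=s, g+10=q.

xsq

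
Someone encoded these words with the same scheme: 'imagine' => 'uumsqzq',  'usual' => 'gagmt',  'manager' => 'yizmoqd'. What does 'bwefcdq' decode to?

The shifts repeat in a cycle of length 3: positions 0,1,… shift by +12, +8, +12, then the pattern repeats.
Undoing it on bwefcdq: b−12=p, w−8=o, e−12=s, f−12=t, c−8=u, d−12=r, q−12=e.

posture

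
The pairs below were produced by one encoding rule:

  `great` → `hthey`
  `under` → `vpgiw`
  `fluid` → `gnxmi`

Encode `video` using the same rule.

wkgit

The shift increases by 1 at each position, starting from +1: 1, 2, 3, ….
Applying it to video: v+1=w, i+2=k, d+3=g, e+4=i, o+5=t.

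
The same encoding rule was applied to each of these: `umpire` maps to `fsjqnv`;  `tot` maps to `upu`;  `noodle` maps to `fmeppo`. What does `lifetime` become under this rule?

fnjufgjm

Read the word backwards and shift each letter +1.
For lifetime: reverse → emitefil; then shift: e+1=f, m+1=n, i+1=j, t+1=u, e+1=f, f+1=g, i+1=j, l+1=m.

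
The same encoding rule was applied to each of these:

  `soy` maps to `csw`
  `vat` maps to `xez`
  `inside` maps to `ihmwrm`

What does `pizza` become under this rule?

eddmt

Read the word backwards and shift each letter +4.
Applying it to pizza: reverse → azzip; then shift: a+4=e, z+4=d, z+4=d, i+4=m, p+4=t.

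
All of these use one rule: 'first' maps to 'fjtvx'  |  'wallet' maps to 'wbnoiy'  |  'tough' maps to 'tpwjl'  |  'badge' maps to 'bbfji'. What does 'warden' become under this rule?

wbtgis

In first: f→f is +0, i→j is +1, r→t is +2, s→v is +3 — the shift increases by 1 each position. The shift increases by 1 at each position, starting from +0: 0, 1, 2, ….
For warden: w+0=w, a+1=b, r+2=t, d+3=g, e+4=i, n+5=s.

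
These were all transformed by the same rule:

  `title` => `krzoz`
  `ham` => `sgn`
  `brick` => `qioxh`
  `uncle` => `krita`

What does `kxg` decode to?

The output letters match the input read backwards, each shifted +6: title reversed is eltit. Read the word backwards and shift each letter +6.
Decoding kxg: shift back: k−6=e, x−6=r, g−6=a → era; then reverse → are.

are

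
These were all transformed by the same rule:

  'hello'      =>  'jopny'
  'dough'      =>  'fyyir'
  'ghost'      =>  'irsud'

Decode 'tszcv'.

It's a Vigenère-style cipher with numeric key [2,10,4]: position i shifts by key[i mod 3].
Undoing it on tszcv: t−2=r, s−10=i, z−4=v, c−2=a, v−10=l.

rival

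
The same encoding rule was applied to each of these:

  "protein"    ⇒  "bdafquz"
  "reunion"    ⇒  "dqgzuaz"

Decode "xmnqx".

Compare letters: p→b is +12, r→d is +12, o→a is +12 — a constant shift. It's a constant shift of +12 (ROT12).
Undoing it on xmnqx: x−12=l, m−12=a, n−12=b, q−12=e, x−12=l.

label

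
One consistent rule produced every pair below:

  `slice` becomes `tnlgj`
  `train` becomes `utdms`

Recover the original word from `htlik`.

grief

In slice: s→t is +1, l→n is +2, i→l is +3, c→g is +4 — the shift increases by 1 each position. The shift increases by 1 at each position, starting from +1: 1, 2, 3, ….
Decoding htlik: h−1=g, t−2=r, l−3=i, i−4=e, k−5=f.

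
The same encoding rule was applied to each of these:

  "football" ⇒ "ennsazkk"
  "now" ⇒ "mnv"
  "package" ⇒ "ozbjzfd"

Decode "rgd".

Compare letters: f→e is +25, o→n is +25, o→n is +25 — a constant shift. Every letter moves 25 places later in the alphabet, wrapping around z→a.
Undoing it on rgd: r−25=s, g−25=h, d−25=e.

she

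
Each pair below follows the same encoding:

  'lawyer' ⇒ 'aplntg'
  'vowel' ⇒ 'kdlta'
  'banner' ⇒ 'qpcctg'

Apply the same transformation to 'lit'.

axi

Compare letters: l→a is +15, a→p is +15, w→l is +15 — a constant shift. Every letter moves 15 places later in the alphabet, wrapping around z→a.
For lit: l+15=a, i+15=x, t+15=i.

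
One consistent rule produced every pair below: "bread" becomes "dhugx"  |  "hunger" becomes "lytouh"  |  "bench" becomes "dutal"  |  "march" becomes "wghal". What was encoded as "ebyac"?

Each letter's alphabet position (a=0..z=25) is mapped through 23·x+6 mod 26 — an affine cipher.
Undoing it on ebyac: e(4)→17·(4−6)≡18=s; b(1)→17·(1−6)≡19=t; y(24)→17·(24−6)≡20=u; a(0)→17·(0−6)≡2=c; c(2)→17·(2−6)≡10=k (all mod 26).

stuck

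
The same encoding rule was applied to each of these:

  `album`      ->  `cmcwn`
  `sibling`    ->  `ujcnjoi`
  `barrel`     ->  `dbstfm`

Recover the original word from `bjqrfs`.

Shifts by position in album: pos 0: a→c (+2), pos 1: l→m (+1), pos 2: b→c (+1), pos 3: u→w (+2), pos 4: m→n (+1) — repeating every 3. It's a Vigenère-style cipher with numeric key [2,1,1]: position i shifts by key[i mod 3].
Decoding bjqrfs: b−2=z, j−1=i, q−1=p, r−2=p, f−1=e, s−1=r.

zipper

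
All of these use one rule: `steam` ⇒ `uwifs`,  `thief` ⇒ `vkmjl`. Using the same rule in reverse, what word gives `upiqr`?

In steam: s→u is +2, t→w is +3, e→i is +4, a→f is +5 — the shift increases by 1 each position. Each letter shifts forward by (position + 2), i.e. 2, 3, 4, … — the shift grows by one for each successive letter.
Undoing it on upiqr: u−2=s, p−3=m, i−4=e, q−5=l, r−6=l.

smell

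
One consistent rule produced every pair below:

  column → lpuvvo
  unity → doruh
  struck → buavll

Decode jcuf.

able

Shifts by position in column: pos 0: c→l (+9), pos 1: o→p (+1), pos 2: l→u (+9), pos 3: u→v (+1) — repeating every 2. It's a Vigenère-style cipher with numeric key [9,1]: position i shifts by key[i mod 2].
Decoding jcuf: j−9=a, c−1=b, u−9=l, f−1=e.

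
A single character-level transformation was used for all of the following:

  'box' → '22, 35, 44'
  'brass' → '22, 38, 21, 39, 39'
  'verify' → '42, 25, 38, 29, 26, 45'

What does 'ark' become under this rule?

b is letter #2 and maps to 22: an offset of 20. Each letter is replaced by its alphabet position (a=1..z=26) + 20.
On ark: a=1→21, r=18→38, k=11→31.

21, 38, 31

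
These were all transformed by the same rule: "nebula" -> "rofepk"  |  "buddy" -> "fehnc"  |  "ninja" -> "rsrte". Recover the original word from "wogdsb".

sector

It's a Vigenère-style cipher with numeric key [4,10]: position i shifts by key[i mod 2].
Undoing it on wogdsb: w−4=s, o−10=e, g−4=c, d−10=t, s−4=o, b−10=r.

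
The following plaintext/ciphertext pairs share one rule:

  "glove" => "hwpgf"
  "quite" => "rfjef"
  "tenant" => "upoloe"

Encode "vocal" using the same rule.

wzdlm

Shifts by position in glove: pos 0: g→h (+1), pos 1: l→w (+11), pos 2: o→p (+1), pos 3: v→g (+11) — repeating every 2. It's a Vigenère-style cipher with numeric key [1,11]: position i shifts by key[i mod 2].
On vocal: v+1=w, o+11=z, c+1=d, a+11=l, l+1=m.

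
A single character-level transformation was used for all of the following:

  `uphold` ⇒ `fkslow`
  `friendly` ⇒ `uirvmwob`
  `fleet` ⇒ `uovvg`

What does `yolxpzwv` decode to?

blockade

Each pair mirrors across the alphabet (u↔f, p↔k, h↔s): positions sum to 25. Each letter is replaced by its mirror in the alphabet: a↔z, b↔y, c↔x, and so on (the Atbash cipher).
Decoding yolxpzwv: y↔b, o↔l, l↔o, x↔c, p↔k, z↔a, w↔d, v↔e.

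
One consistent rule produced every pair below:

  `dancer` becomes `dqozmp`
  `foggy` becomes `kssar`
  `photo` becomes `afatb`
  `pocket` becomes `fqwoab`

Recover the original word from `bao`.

The output letters match the input read backwards, each shifted +12: dancer reversed is recnad. The word is reversed, then every letter is shifted forward by 12.
Decoding bao: shift back: b−12=p, a−12=o, o−12=c → poc; then reverse → cop.

cop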